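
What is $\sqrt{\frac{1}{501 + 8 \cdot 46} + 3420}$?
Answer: $\frac{\sqrt{2582651489}}{869} \approx 58.481$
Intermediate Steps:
$\sqrt{\frac{1}{501 + 8 \cdot 46} + 3420} = \sqrt{\frac{1}{501 + 368} + 3420} = \sqrt{\frac{1}{869} + 3420} = \sqrt{\frac{2971981}{869}} = \frac{\sqrt{2582651489}}{869}$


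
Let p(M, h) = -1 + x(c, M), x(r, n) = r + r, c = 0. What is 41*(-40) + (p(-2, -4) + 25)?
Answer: -1616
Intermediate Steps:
x(r, n) = 2*r
p(M, h) = -1 (p(M, h) = -1 + 2*0 = -1 + 0 = -1)
41*(-40) + (p(-2, -4) + 25) = 41*(-40) + (-1 + 25) = -1640 + 24 = -1616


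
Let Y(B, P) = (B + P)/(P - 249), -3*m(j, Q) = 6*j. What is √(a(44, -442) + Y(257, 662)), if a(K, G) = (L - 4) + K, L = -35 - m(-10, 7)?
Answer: 2*I*√544747/413 ≈ 3.5742*I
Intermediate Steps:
m(j, Q) = -2*j
Y(B, P) = (B + P)/(-249 + P)
L = -55 (L = -35 - (-2)*(-10) = -35 - 1*20 = -35 - 20 = -55)
a(K, G) = -59 + K (a(K, G) = (-55 - 4) + K = -59 + K)
√(a(44, -442) + Y(257, 662)) = √((-59 + 44) + (257 + 662)/(-249 + 662)) = √(-15 + 919/413) = √(-5276/413) = 2*I*√544747/413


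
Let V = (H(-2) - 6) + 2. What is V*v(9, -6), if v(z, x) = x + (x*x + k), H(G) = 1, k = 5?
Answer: -105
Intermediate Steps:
V = -3 (V = (1 - 6) + 2 = -5 + 2 = -3)
v(z, x) = 5 + x + x² (v(z, x) = x + (x*x + 5) = x + (x² + 5) = x + (5 + x²) = 5 + x + x²)
V*v(9, -6) = -3*(5 - 6 + (-6)²) = -3*(5 - 6 + 36) = -3*35 = -105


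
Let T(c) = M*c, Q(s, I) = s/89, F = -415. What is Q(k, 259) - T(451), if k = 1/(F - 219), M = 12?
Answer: -305377513/56426 ≈ -5412.0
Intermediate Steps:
k = -1/634 (k = 1/(-415 - 219) = 1/(-634) = -1/634 ≈ -0.0015773)
Q(s, I) = s/89 (Q(s, I) = s*(1/89) = s/89)
T(c) = 12*c
Q(k, 259) - T(451) = (1/89)*(-1/634) - 12*451 = -1/56426 - 1*5412 = -1/56426 - 5412 = -305377513/56426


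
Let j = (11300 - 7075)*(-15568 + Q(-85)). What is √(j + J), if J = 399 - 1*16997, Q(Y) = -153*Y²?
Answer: I*√4736212023 ≈ 68820.0*I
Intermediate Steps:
J = -16598 (J = 399 - 16997 = -16598)
j = -4736195425 (j = (11300 - 7075)*(-15568 - 153*(-85)²) = 4225*(-15568 - 153*7225) = 4225*(-15568 - 1105425) = 4225*(-1120993) = -4736195425)
√(j + J) = √(-4736195425 - 16598) = √(-4736212023) = I*√4736212023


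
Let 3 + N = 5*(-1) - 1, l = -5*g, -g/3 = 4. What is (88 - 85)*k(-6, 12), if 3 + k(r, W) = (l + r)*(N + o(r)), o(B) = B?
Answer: -2439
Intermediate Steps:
g = -12 (g = -3*4 = -12)
l = 60 (l = -5*(-12) = 60)
N = -9 (N = -3 + (5*(-1) - 1) = -3 + (-5 - 1) = -3 - 6 = -9)
k(r, W) = -3 + (-9 + r)*(60 + r) (k(r, W) = -3 + (60 + r)*(-9 + r) = -3 + (-9 + r)*(60 + r))
(88 - 85)*k(-6, 12) = (88 - 85)*(-543 + (-6)² + 51*(-6)) = 3*(-543 + 36 - 306) = 3*(-813) = -2439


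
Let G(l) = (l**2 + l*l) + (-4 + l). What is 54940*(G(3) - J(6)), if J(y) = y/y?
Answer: 879040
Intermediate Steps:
J(y) = 1
G(l) = -4 + l + 2*l**2 (G(l) = (l**2 + l**2) + (-4 + l) = 2*l**2 + (-4 + l) = -4 + l + 2*l**2)
54940*(G(3) - J(6)) = 54940*((-4 + 3 + 2*3**2) - 1*1) = 54940*((-4 + 3 + 2*9) - 1) = 54940*((-4 + 3 + 18) - 1) = 54940*(17 - 1) = 54940*16 = 879040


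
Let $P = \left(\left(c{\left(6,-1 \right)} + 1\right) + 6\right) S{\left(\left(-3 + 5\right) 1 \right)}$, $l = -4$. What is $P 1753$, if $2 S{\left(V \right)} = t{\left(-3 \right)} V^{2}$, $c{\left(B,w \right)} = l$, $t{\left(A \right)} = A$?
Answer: $-31554$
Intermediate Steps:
$c{\left(B,w \right)} = -4$
$S{\left(V \right)} = - \frac{3 V^{2}}{2}$ ($S{\left(V \right)} = \frac{\left(-3\right) V^{2}}{2} = - \frac{3 V^{2}}{2}$)
$P = -18$ ($P = \left(\left(-4 + 1\right) + 6\right) \left(- \frac{3 \left(\left(-3 + 5\right) 1\right)^{2}}{2}\right) = \left(-3 + 6\right) \left(- \frac{3 \left(2 \cdot 1\right)^{2}}{2}\right) = 3 \left(- \frac{3 \cdot 2^{2}}{2}\right) = 3 \left(\left(- \frac{3}{2}\right) 4\right) = 3 \left(-6\right) = -18$)
$P 1753 = \left(-18\right) 1753 = -31554$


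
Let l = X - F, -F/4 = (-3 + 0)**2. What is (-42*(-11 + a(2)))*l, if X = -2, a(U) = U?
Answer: 12852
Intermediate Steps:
F = -36 (F = -4*(-3 + 0)**2 = -4*(-3)**2 = -4*9 = -36)
l = 34 (l = -2 - 1*(-36) = -2 + 36 = 34)
(-42*(-11 + a(2)))*l = -42*(-11 + 2)*34 = -42*(-9)*34 = 378*34 = 12852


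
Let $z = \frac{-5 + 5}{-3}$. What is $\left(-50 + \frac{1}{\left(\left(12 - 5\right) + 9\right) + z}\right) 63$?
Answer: $- \frac{50337}{16} \approx -3146.1$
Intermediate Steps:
$z = 0$ ($z = \left(- \frac{1}{3}\right) 0 = 0$)
$\left(-50 + \frac{1}{\left(\left(12 - 5\right) + 9\right) + z}\right) 63 = \left(-50 + \frac{1}{\left(\left(12 - 5\right) + 9\right) + 0}\right) 63 = \left(-50 + \frac{1}{\left(7 + 9\right) + 0}\right) 63 = \left(-50 + \frac{1}{16 + 0}\right) 63 = \left(-50 + \frac{1}{16}\right) 63 = \left(- \frac{799}{16}\right) 63 = - \frac{50337}{16}$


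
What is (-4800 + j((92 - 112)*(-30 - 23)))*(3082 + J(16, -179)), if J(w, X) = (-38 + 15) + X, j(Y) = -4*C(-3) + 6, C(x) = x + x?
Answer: -13737600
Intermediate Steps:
C(x) = 2*x
j(Y) = 30 (j(Y) = -8*(-3) + 6 = -4*(-6) + 6 = 24 + 6 = 30)
J(w, X) = -23 + X
(-4800 + j((92 - 112)*(-30 - 23)))*(3082 + J(16, -179)) = (-4800 + 30)*(3082 + (-23 - 179)) = -4770*(3082 - 202) = -4770*2880 = -13737600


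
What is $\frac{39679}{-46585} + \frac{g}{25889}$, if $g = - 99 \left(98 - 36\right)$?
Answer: $- \frac{1313188361}{1206039065} \approx -1.0888$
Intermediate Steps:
$g = -6138$ ($g = \left(-99\right) 62 = -6138$)
$\frac{39679}{-46585} + \frac{g}{25889} = \frac{39679}{-46585} - \frac{6138}{25889} = 39679 \left(- \frac{1}{46585}\right) - \frac{6138}{25889} = - \frac{39679}{46585} - \frac{6138}{25889} = - \frac{1313188361}{1206039065}$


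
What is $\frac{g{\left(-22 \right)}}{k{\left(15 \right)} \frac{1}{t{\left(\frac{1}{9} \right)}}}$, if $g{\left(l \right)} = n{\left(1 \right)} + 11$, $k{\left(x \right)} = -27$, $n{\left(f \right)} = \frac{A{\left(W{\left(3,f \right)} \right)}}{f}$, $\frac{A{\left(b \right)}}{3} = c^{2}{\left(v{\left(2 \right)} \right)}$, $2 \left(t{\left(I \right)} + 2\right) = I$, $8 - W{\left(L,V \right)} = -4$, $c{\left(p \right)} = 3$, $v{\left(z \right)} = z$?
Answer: $\frac{665}{243} \approx 2.7366$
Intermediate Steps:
$W{\left(L,V \right)} = 12$ ($W{\left(L,V \right)} = 8 - -4 = 8 + 4 = 12$)
$t{\left(I \right)} = -2 + \frac{I}{2}$
$A{\left(b \right)} = 27$ ($A{\left(b \right)} = 3 \cdot 3^{2} = 3 \cdot 9 = 27$)
$n{\left(f \right)} = \frac{27}{f}$
$g{\left(l \right)} = 38$ ($g{\left(l \right)} = \frac{27}{1} + 11 = 27 \cdot 1 + 11 = 27 + 11 = 38$)
$\frac{g{\left(-22 \right)}}{k{\left(15 \right)} \frac{1}{t{\left(\frac{1}{9} \right)}}} = \frac{38}{\left(-27\right) \frac{1}{-2 + \frac{1}{2 \cdot 9}}} = \frac{38}{\left(-27\right) \frac{1}{-2 + \frac{1}{2} \cdot \frac{1}{9}}} = \frac{38}{\left(-27\right) \frac{1}{-2 + \frac{1}{18}}} = \frac{38}{\left(-27\right) \frac{1}{- \frac{35}{18}}} = \frac{38}{\left(-27\right) \left(- \frac{18}{35}\right)} = \frac{38}{\frac{486}{35}} = 38 \cdot \frac{35}{486} = \frac{665}{243}$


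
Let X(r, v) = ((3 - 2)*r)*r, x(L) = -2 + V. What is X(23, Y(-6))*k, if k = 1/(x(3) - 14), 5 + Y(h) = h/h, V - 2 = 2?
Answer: -529/12 ≈ -44.083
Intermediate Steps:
V = 4 (V = 2 + 2 = 4)
x(L) = 2 (x(L) = -2 + 4 = 2)
Y(h) = -4 (Y(h) = -5 + h/h = -5 + 1 = -4)
X(r, v) = r² (X(r, v) = (1*r)*r = r*r = r²)
k = -1/12 (k = 1/(2 - 14) = 1/(-12) = -1/12 ≈ -0.083333)
X(23, Y(-6))*k = 23²*(-1/12) = 529*(-1/12) = -529/12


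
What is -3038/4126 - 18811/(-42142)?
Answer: -25206605/86938946 ≈ -0.28993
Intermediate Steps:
-3038/4126 - 18811/(-42142) = -3038*1/4126 - 18811*(-1/42142) = -1519/2063 + 18811/42142 = -25206605/86938946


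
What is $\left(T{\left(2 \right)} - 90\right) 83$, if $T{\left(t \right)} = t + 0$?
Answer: $-7304$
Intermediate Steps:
$T{\left(t \right)} = t$
$\left(T{\left(2 \right)} - 90\right) 83 = \left(2 - 90\right) 83 = \left(-88\right) 83 = -7304$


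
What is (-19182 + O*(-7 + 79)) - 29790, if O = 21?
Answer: -47460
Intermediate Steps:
(-19182 + O*(-7 + 79)) - 29790 = (-19182 + 21*(-7 + 79)) - 29790 = (-19182 + 21*72) - 29790 = (-19182 + 1512) - 29790 = -17670 - 29790 = -47460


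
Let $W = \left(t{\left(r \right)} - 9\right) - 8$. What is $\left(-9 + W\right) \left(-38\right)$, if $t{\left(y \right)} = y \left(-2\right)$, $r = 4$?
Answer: $1292$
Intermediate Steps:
$t{\left(y \right)} = - 2 y$
$W = -25$ ($W = \left(\left(-2\right) 4 - 9\right) - 8 = \left(-8 - 9\right) - 8 = -17 - 8 = -25$)
$\left(-9 + W\right) \left(-38\right) = \left(-9 - 25\right) \left(-38\right) = \left(-34\right) \left(-38\right) = 1292$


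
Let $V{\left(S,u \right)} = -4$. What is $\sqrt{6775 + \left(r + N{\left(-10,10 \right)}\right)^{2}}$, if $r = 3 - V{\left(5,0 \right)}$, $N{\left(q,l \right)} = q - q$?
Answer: $2 \sqrt{1706} \approx 82.608$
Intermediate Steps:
$N{\left(q,l \right)} = 0$
$r = 7$ ($r = 3 - -4 = 3 + 4 = 7$)
$\sqrt{6775 + \left(r + N{\left(-10,10 \right)}\right)^{2}} = \sqrt{6775 + \left(7 + 0\right)^{2}} = \sqrt{6775 + 7^{2}} = \sqrt{6775 + 49} = \sqrt{6824} = 2 \sqrt{1706}$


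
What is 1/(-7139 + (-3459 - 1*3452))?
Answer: -1/14050 ≈ -7.1174e-5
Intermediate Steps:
1/(-7139 + (-3459 - 1*3452)) = 1/(-7139 + (-3459 - 3452)) = 1/(-7139 - 6911) = 1/(-14050) = -1/14050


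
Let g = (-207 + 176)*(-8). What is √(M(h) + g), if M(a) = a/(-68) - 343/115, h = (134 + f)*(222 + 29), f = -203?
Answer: 47*√3458395/3910 ≈ 22.354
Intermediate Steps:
h = -17319 (h = (134 - 203)*(222 + 29) = -69*251 = -17319)
M(a) = -343/115 - a/68 (M(a) = a*(-1/68) - 343*1/115 = -a/68 - 343/115 = -343/115 - a/68)
g = 248 (g = -31*(-8) = 248)
√(M(h) + g) = √((-343/115 - 1/68*(-17319)) + 248) = √((-343/115 + 17319/68) + 248) = √(1968361/7820 + 248) = √(3907721/7820) = 47*√3458395/3910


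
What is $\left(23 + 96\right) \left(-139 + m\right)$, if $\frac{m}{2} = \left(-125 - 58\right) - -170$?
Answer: $-19635$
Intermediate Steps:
$m = -26$ ($m = 2 \left(\left(-125 - 58\right) - -170\right) = 2 \left(-183 + 170\right) = 2 \left(-13\right) = -26$)
$\left(23 + 96\right) \left(-139 + m\right) = \left(23 + 96\right) \left(-139 - 26\right) = 119 \left(-165\right) = -19635$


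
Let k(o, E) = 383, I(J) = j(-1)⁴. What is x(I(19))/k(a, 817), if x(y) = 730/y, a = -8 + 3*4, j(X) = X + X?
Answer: 365/3064 ≈ 0.11913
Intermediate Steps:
j(X) = 2*X
I(J) = 16 (I(J) = (2*(-1))⁴ = (-2)⁴ = 16)
a = 4 (a = -8 + 12 = 4)
x(I(19))/k(a, 817) = (730/16)/383 = (730*(1/16))*(1/383) = (365/8)*(1/383) = 365/3064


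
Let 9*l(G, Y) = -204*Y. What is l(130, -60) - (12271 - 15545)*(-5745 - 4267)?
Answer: -32777928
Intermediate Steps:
l(G, Y) = -68*Y/3 (l(G, Y) = (-204*Y)/9 = -68*Y/3)
l(130, -60) - (12271 - 15545)*(-5745 - 4267) = -68/3*(-60) - (12271 - 15545)*(-5745 - 4267) = 1360 - (-3274)*(-10012) = 1360 - 1*32779288 = 1360 - 32779288 = -32777928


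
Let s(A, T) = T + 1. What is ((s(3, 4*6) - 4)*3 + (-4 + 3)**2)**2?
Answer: 4096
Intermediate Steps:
s(A, T) = 1 + T
((s(3, 4*6) - 4)*3 + (-4 + 3)**2)**2 = (((1 + 4*6) - 4)*3 + (-4 + 3)**2)**2 = (((1 + 24) - 4)*3 + (-1)**2)**2 = ((25 - 4)*3 + 1)**2 = (21*3 + 1)**2 = (63 + 1)**2 = 64**2 = 4096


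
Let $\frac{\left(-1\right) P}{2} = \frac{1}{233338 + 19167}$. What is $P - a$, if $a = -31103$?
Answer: $\frac{7853663013}{252505} \approx 31103.0$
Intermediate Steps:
$P = - \frac{2}{252505}$ ($P = - \frac{2}{233338 + 19167} = - \frac{2}{252505} \approx -7.9206 \cdot 10^{-6}$)
$P - a = - \frac{2}{252505} - -31103 = - \frac{2}{252505} + 31103 = \frac{7853663013}{252505}$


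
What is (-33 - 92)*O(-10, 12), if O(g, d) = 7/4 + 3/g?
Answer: -725/4 ≈ -181.25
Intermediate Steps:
O(g, d) = 7/4 + 3/g (O(g, d) = 7*(1/4) + 3/g = 7/4 + 3/g)
(-33 - 92)*O(-10, 12) = (-33 - 92)*(7/4 + 3/(-10)) = -125*(7/4 + 3*(-1/10)) = -125*(7/4 - 3/10) = -125*29/20 = -725/4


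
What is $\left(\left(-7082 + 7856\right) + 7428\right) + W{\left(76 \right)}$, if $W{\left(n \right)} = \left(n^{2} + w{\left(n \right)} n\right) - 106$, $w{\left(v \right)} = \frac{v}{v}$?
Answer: $13948$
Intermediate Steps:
$w{\left(v \right)} = 1$
$W{\left(n \right)} = -106 + n + n^{2}$ ($W{\left(n \right)} = \left(n^{2} + 1 n\right) - 106 = \left(n^{2} + n\right) - 106 = \left(n + n^{2}\right) - 106 = -106 + n + n^{2}$)
$\left(\left(-7082 + 7856\right) + 7428\right) + W{\left(76 \right)} = \left(\left(-7082 + 7856\right) + 7428\right) + \left(-106 + 76 + 76^{2}\right) = \left(774 + 7428\right) + \left(-106 + 76 + 5776\right) = 8202 + 5746 = 13948$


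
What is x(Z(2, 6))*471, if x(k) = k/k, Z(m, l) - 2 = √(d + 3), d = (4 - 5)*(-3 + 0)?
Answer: 471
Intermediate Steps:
d = 3 (d = -1*(-3) = 3)
Z(m, l) = 2 + √6 (Z(m, l) = 2 + √(3 + 3) = 2 + √6)
x(k) = 1
x(Z(2, 6))*471 = 1*471 = 471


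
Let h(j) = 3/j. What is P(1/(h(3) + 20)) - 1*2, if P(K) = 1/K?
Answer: 19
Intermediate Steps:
P(1/(h(3) + 20)) - 1*2 = 1/(1/(3/3 + 20)) - 1*2 = 1/(1/(3*(⅓) + 20)) - 2 = 1/(1/(1 + 20)) - 2 = 1/(1/21) - 2 = 21 - 2 = 19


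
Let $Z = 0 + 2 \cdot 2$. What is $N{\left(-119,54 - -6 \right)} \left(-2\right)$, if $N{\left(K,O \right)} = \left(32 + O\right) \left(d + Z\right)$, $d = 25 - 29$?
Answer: $0$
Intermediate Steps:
$d = -4$
$Z = 4$ ($Z = 0 + 4 = 4$)
$N{\left(K,O \right)} = 0$ ($N{\left(K,O \right)} = \left(32 + O\right) \left(-4 + 4\right) = \left(32 + O\right) 0 = 0$)
$N{\left(-119,54 - -6 \right)} \left(-2\right) = 0 \left(-2\right) = 0$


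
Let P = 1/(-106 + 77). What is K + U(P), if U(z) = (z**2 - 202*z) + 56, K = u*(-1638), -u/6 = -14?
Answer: -115661917/841 ≈ -1.3753e+5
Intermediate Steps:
u = 84 (u = -6*(-14) = 84)
P = -1/29 (P = 1/(-29) = -1/29 ≈ -0.034483)
K = -137592 (K = 84*(-1638) = -137592)
U(z) = 56 + z**2 - 202*z
K + U(P) = -137592 + (56 + (-1/29)**2 - 202*(-1/29)) = -137592 + (56 + 1/841 + 202/29) = -137592 + 52955/841 = -115661917/841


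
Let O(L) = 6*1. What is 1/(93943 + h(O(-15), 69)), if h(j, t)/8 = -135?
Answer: 1/92863 ≈ 1.0769e-5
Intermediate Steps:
O(L) = 6
h(j, t) = -1080 (h(j, t) = 8*(-135) = -1080)
1/(93943 + h(O(-15), 69)) = 1/(93943 - 1080) = 1/92863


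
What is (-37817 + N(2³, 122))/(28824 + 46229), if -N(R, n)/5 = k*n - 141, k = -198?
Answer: 83668/75053 ≈ 1.1148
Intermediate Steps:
N(R, n) = 705 + 990*n (N(R, n) = -5*(-198*n - 141) = -5*(-141 - 198*n) = 705 + 990*n)
(-37817 + N(2³, 122))/(28824 + 46229) = (-37817 + (705 + 990*122))/(28824 + 46229) = (-37817 + (705 + 120780))/75053 = (-37817 + 121485)*(1/75053) = 83668*(1/75053) = 83668/75053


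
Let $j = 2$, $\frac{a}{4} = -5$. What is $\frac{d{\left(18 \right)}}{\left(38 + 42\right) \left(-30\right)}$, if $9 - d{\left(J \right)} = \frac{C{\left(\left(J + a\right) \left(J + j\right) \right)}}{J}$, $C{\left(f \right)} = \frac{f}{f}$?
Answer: $- \frac{161}{43200} \approx -0.0037269$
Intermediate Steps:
$a = -20$ ($a = 4 \left(-5\right) = -20$)
$C{\left(f \right)} = 1$
$d{\left(J \right)} = 9 - \frac{1}{J}$ ($d{\left(J \right)} = 9 - 1 \frac{1}{J} = 9 - \frac{1}{J}$)
$\frac{d{\left(18 \right)}}{\left(38 + 42\right) \left(-30\right)} = \frac{9 - \frac{1}{18}}{\left(38 + 42\right) \left(-30\right)} = \frac{9 - \frac{1}{18}}{80 \left(-30\right)} = \frac{9 - \frac{1}{18}}{-2400} = \frac{161}{18} \left(- \frac{1}{2400}\right) = - \frac{161}{43200}$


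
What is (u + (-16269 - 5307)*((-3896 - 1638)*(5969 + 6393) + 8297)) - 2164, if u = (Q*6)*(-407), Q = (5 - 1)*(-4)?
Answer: 1475863402244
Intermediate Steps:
Q = -16 (Q = 4*(-4) = -16)
u = 39072 (u = -16*6*(-407) = -96*(-407) = 39072)
(u + (-16269 - 5307)*((-3896 - 1638)*(5969 + 6393) + 8297)) - 2164 = (39072 + (-16269 - 5307)*((-3896 - 1638)*(5969 + 6393) + 8297)) - 2164 = (39072 - 21576*(-5534*12362 + 8297)) - 2164 = (39072 - 21576*(-68411308 + 8297)) - 2164 = (39072 - 21576*(-68403011)) - 2164 = (39072 + 1475863365336) - 2164 = 1475863404408 - 2164 = 1475863402244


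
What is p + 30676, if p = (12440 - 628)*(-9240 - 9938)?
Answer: -226499860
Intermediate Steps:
p = -226530536 (p = 11812*(-19178) = -226530536)
p + 30676 = -226530536 + 30676 = -226499860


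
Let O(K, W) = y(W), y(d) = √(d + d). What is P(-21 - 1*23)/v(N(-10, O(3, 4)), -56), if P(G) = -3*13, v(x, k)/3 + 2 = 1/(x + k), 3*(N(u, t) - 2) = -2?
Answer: 2132/331 ≈ 6.4411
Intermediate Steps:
y(d) = √2*√d (y(d) = √(2*d) = √2*√d)
O(K, W) = √2*√W
N(u, t) = 4/3 (N(u, t) = 2 + (⅓)*(-2) = 2 - ⅔ = 4/3)
v(x, k) = -6 + 3/(k + x) (v(x, k) = -6 + 3/(x + k) = -6 + 3/(k + x))
P(G) = -39
P(-21 - 1*23)/v(N(-10, O(3, 4)), -56) = -39*(-56 + 4/3)/(3*(1 - 2*(-56) - 2*4/3)) = -39*(-164/(9*(1 + 112 - 8/3))) = -39/(3*(-3/164)*(331/3)) = -39/(-993/164) = -39*(-164/993) = 2132/331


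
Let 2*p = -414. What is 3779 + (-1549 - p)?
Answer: 2437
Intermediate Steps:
p = -207 (p = (1/2)*(-414) = -207)
3779 + (-1549 - p) = 3779 + (-1549 - 1*(-207)) = 3779 + (-1549 + 207) = 3779 - 1342 = 2437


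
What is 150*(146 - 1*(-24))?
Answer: 25500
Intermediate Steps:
150*(146 - 1*(-24)) = 150*(146 + 24) = 150*170 = 25500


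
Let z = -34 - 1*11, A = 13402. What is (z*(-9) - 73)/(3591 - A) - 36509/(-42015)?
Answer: 344240819/412209165 ≈ 0.83511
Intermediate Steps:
z = -45 (z = -34 - 11 = -45)
(z*(-9) - 73)/(3591 - A) - 36509/(-42015) = (-45*(-9) - 73)/(3591 - 1*13402) - 36509/(-42015) = (405 - 73)/(3591 - 13402) - 36509*(-1/42015) = 332/(-9811) + 36509/42015 = 332*(-1/9811) + 36509/42015 = -332/9811 + 36509/42015 = 344240819/412209165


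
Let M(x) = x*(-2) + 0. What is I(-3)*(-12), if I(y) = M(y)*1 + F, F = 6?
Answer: -144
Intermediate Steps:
M(x) = -2*x (M(x) = -2*x + 0 = -2*x)
I(y) = 6 - 2*y (I(y) = -2*y*1 + 6 = -2*y + 6 = 6 - 2*y)
I(-3)*(-12) = (6 - 2*(-3))*(-12) = (6 + 6)*(-12) = 12*(-12) = -144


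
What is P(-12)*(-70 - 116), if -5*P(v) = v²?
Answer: 26784/5 ≈ 5356.8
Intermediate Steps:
P(v) = -v²/5
P(-12)*(-70 - 116) = (-⅕*(-12)²)*(-70 - 116) = -⅕*144*(-186) = -144/5*(-186) = 26784/5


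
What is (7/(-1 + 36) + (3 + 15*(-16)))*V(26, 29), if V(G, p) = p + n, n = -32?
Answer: 3552/5 ≈ 710.40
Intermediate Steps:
V(G, p) = -32 + p (V(G, p) = p - 32 = -32 + p)
(7/(-1 + 36) + (3 + 15*(-16)))*V(26, 29) = (7/(-1 + 36) + (3 + 15*(-16)))*(-32 + 29) = (7/35 + (3 - 240))*(-3) = ((1/35)*7 - 237)*(-3) = (1/5 - 237)*(-3) = -1184/5*(-3) = 3552/5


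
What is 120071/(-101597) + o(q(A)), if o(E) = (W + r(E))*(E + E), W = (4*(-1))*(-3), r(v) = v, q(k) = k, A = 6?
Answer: 21824881/101597 ≈ 214.82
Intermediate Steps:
W = 12 (W = -4*(-3) = 12)
o(E) = 2*E*(12 + E) (o(E) = (12 + E)*(E + E) = (12 + E)*(2*E) = 2*E*(12 + E))
120071/(-101597) + o(q(A)) = 120071/(-101597) + 2*6*(12 + 6) = 120071*(-1/101597) + 2*6*18 = -120071/101597 + 216 = 21824881/101597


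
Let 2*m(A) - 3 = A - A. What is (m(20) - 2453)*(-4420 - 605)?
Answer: 24637575/2 ≈ 1.2319e+7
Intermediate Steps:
m(A) = 3/2 (m(A) = 3/2 + (A - A)/2 = 3/2 + (½)*0 = 3/2 + 0 = 3/2)
(m(20) - 2453)*(-4420 - 605) = (3/2 - 2453)*(-4420 - 605) = -4903/2*(-5025) = 24637575/2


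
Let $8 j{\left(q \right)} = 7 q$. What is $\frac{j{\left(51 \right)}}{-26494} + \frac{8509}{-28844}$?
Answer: $- \frac{453449219}{1528385872} \approx -0.29669$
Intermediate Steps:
$j{\left(q \right)} = \frac{7 q}{8}$
$\frac{j{\left(51 \right)}}{-26494} + \frac{8509}{-28844} = \frac{\frac{7}{8} \cdot 51}{-26494} + \frac{8509}{-28844} = \frac{357}{8} \left(- \frac{1}{26494}\right) + 8509 \left(- \frac{1}{28844}\right) = - \frac{357}{211952} - \frac{8509}{28844} = - \frac{453449219}{1528385872}$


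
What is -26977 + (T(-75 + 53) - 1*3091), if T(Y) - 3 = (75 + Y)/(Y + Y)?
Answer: -1322913/44 ≈ -30066.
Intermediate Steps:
T(Y) = 3 + (75 + Y)/(2*Y) (T(Y) = 3 + (75 + Y)/(Y + Y) = 3 + (75 + Y)/((2*Y)) = 3 + (75 + Y)*(1/(2*Y)) = 3 + (75 + Y)/(2*Y))
-26977 + (T(-75 + 53) - 1*3091) = -26977 + ((75 + 7*(-75 + 53))/(2*(-75 + 53)) - 1*3091) = -26977 + ((½)*(75 + 7*(-22))/(-22) - 3091) = -26977 + ((½)*(-1/22)*(75 - 154) - 3091) = -26977 + ((½)*(-1/22)*(-79) - 3091) = -26977 + (79/44 - 3091) = -26977 - 135925/44 = -1322913/44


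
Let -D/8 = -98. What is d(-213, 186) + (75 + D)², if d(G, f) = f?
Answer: 738067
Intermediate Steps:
D = 784 (D = -8*(-98) = 784)
d(-213, 186) + (75 + D)² = 186 + (75 + 784)² = 186 + 859² = 186 + 737881 = 738067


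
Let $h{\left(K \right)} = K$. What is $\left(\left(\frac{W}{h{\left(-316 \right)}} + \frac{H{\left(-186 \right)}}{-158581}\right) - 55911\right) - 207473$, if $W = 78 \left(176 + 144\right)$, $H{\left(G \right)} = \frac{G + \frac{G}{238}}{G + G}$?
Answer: $- \frac{1571103543151137}{5963279924} \approx -2.6346 \cdot 10^{5}$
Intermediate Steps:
$H{\left(G \right)} = \frac{239}{476}$ ($H{\left(G \right)} = \frac{G + G \frac{1}{238}}{2 G} = \left(G + \frac{G}{238}\right) \frac{1}{2 G} = \frac{239 G}{238} \frac{1}{2 G} = \frac{239}{476}$)
$W = 24960$ ($W = 78 \cdot 320 = 24960$)
$\left(\left(\frac{W}{h{\left(-316 \right)}} + \frac{H{\left(-186 \right)}}{-158581}\right) - 55911\right) - 207473 = \left(\left(\frac{24960}{-316} + \frac{239}{476 \left(-158581\right)}\right) - 55911\right) - 207473 = \left(\left(24960 \left(- \frac{1}{316}\right) + \frac{239}{476} \left(- \frac{1}{158581}\right)\right) - 55911\right) - 207473 = \left(\left(- \frac{6240}{79} - \frac{239}{75484556}\right) - 55911\right) - 207473 = \left(- \frac{471023648321}{5963279924} - 55911\right) - 207473 = - \frac{333883967479085}{5963279924} - 207473 = - \frac{1571103543151137}{5963279924}$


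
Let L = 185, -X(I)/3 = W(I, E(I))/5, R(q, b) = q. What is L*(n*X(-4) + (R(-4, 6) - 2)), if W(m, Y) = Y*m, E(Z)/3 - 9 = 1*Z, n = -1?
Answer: -7770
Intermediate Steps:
E(Z) = 27 + 3*Z (E(Z) = 27 + 3*(1*Z) = 27 + 3*Z)
X(I) = -3*I*(27 + 3*I)/5 (X(I) = -3*(27 + 3*I)*I/5 = -3*I*(27 + 3*I)/5)
L*(n*X(-4) + (R(-4, 6) - 2)) = 185*(-(-9)*(-4)*(9 - 4)/5 + (-4 - 2)) = 185*(-(-9)*(-4)*5/5 - 6) = 185*(-1*36 - 6) = 185*(-36 - 6) = 185*(-42) = -7770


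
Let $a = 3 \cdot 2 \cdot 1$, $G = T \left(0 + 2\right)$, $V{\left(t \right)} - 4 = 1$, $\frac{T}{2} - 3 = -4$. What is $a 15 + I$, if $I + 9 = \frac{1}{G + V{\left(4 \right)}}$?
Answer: $82$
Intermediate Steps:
$T = -2$ ($T = 6 + 2 \left(-4\right) = 6 - 8 = -2$)
$V{\left(t \right)} = 5$ ($V{\left(t \right)} = 4 + 1 = 5$)
$G = -4$ ($G = - 2 \left(0 + 2\right) = \left(-2\right) 2 = -4$)
$a = 6$ ($a = 6 \cdot 1 = 6$)
$I = -8$ ($I = -9 + \frac{1}{-4 + 5} = -9 + 1^{-1} = -9 + 1 = -8$)
$a 15 + I = 6 \cdot 15 - 8 = 90 - 8 = 82$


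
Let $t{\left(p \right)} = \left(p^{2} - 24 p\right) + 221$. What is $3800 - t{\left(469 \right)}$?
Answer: $-205126$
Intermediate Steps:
$t{\left(p \right)} = 221 + p^{2} - 24 p$
$3800 - t{\left(469 \right)} = 3800 - \left(221 + 469^{2} - 11256\right) = 3800 - \left(221 + 219961 - 11256\right) = 3800 - 208926 = -205126$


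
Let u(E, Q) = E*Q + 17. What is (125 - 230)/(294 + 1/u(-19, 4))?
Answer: -1239/3469 ≈ -0.35716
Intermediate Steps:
u(E, Q) = 17 + E*Q
(125 - 230)/(294 + 1/u(-19, 4)) = (125 - 230)/(294 + 1/(17 - 19*4)) = -105/(294 + 1/(17 - 76)) = -105/(294 + 1/(-59)) = -105/(294 - 1/59) = -105/17345/59 = -105*59/17345 = -1239/3469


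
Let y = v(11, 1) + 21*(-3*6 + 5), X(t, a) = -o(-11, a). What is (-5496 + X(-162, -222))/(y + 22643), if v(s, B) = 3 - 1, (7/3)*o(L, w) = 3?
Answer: -38481/156604 ≈ -0.24572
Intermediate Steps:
o(L, w) = 9/7 (o(L, w) = (3/7)*3 = 9/7)
v(s, B) = 2
X(t, a) = -9/7 (X(t, a) = -1*9/7 = -9/7)
y = -271 (y = 2 + 21*(-3*6 + 5) = 2 + 21*(-18 + 5) = 2 + 21*(-13) = 2 - 273 = -271)
(-5496 + X(-162, -222))/(y + 22643) = (-5496 - 9/7)/(-271 + 22643) = -38481/7/22372 = -38481/7*1/22372 = -38481/156604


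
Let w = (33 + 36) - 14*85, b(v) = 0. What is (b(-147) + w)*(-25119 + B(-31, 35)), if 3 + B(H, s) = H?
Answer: 28196513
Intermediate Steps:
B(H, s) = -3 + H
w = -1121 (w = 69 - 1190 = -1121)
(b(-147) + w)*(-25119 + B(-31, 35)) = (0 - 1121)*(-25119 + (-3 - 31)) = -1121*(-25119 - 34) = -1121*(-25153) = 28196513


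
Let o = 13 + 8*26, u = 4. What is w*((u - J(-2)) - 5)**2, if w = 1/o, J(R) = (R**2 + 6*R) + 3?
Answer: 16/221 ≈ 0.072398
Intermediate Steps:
o = 221 (o = 13 + 208 = 221)
J(R) = 3 + R**2 + 6*R
w = 1/221 ≈ 0.0045249
w*((u - J(-2)) - 5)**2 = ((4 - (3 + (-2)**2 + 6*(-2))) - 5)**2/221 = ((4 - (3 + 4 - 12)) - 5)**2/221 = ((4 - 1*(-5)) - 5)**2/221 = ((4 + 5) - 5)**2/221 = (9 - 5)**2/221 = (1/221)*4**2 = (1/221)*16 = 16/221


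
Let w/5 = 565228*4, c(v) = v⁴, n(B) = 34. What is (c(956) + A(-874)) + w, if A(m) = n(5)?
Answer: 835290316690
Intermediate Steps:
w = 11304560 (w = 5*(565228*4) = 5*2260912 = 11304560)
A(m) = 34
(c(956) + A(-874)) + w = (956⁴ + 34) + 11304560 = (835279012096 + 34) + 11304560 = 835279012130 + 11304560 = 835290316690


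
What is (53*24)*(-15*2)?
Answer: -38160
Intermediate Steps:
(53*24)*(-15*2) = 1272*(-30) = -38160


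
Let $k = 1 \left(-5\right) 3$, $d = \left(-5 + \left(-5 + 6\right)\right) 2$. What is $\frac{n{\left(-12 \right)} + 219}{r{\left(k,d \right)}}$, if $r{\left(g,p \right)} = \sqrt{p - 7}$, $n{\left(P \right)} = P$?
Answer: $- \frac{69 i \sqrt{15}}{5} \approx - 53.447 i$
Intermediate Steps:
$d = -8$ ($d = \left(-5 + 1\right) 2 = \left(-4\right) 2 = -8$)
$k = -15$ ($k = \left(-5\right) 3 = -15$)
$r{\left(g,p \right)} = \sqrt{-7 + p}$
$\frac{n{\left(-12 \right)} + 219}{r{\left(k,d \right)}} = \frac{-12 + 219}{\sqrt{-7 - 8}} = \frac{207}{\sqrt{-15}} = \frac{207}{i \sqrt{15}} = 207 \left(- \frac{i \sqrt{15}}{15}\right) = - \frac{69 i \sqrt{15}}{5}$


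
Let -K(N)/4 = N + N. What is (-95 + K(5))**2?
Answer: 18225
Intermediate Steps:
K(N) = -8*N (K(N) = -4*(N + N) = -8*N)
(-95 + K(5))**2 = (-95 - 8*5)**2 = (-95 - 40)**2 = (-135)**2 = 18225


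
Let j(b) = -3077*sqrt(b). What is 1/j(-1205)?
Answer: I*sqrt(1205)/3707785 ≈ 9.3622e-6*I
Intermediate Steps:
1/j(-1205) = 1/(-3077*I*sqrt(1205)) = I*sqrt(1205)/3707785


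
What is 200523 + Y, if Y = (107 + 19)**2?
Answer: 216399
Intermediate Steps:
Y = 15876 (Y = 126**2 = 15876)
200523 + Y = 200523 + 15876 = 216399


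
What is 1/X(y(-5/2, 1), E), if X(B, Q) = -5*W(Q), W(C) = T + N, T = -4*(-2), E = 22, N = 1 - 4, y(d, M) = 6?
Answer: -1/25 ≈ -0.040000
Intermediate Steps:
N = -3
T = 8
W(C) = 5 (W(C) = 8 - 3 = 5)
X(B, Q) = -25 (X(B, Q) = -5*5 = -25)
1/X(y(-5/2, 1), E) = 1/(-25) = -1/25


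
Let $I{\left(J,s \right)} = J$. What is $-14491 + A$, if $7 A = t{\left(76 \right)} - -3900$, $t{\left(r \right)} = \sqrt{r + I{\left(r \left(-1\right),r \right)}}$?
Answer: $- \frac{97537}{7} \approx -13934.0$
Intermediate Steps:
$t{\left(r \right)} = 0$ ($t{\left(r \right)} = \sqrt{r + r \left(-1\right)} = \sqrt{r - r} = \sqrt{0} = 0$)
$A = \frac{3900}{7}$ ($A = \frac{0 - -3900}{7} = \frac{0 + 3900}{7} = \frac{1}{7} \cdot 3900 = \frac{3900}{7} \approx 557.14$)
$-14491 + A = -14491 + \frac{3900}{7} = - \frac{97537}{7}$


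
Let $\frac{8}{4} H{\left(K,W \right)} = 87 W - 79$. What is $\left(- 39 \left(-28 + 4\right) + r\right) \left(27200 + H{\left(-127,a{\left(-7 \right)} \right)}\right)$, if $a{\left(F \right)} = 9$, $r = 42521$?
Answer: $1197327264$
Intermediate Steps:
$H{\left(K,W \right)} = - \frac{79}{2} + \frac{87 W}{2}$ ($H{\left(K,W \right)} = \frac{87 W - 79}{2} = \frac{-79 + 87 W}{2} = - \frac{79}{2} + \frac{87 W}{2}$)
$\left(- 39 \left(-28 + 4\right) + r\right) \left(27200 + H{\left(-127,a{\left(-7 \right)} \right)}\right) = \left(- 39 \left(-28 + 4\right) + 42521\right) \left(27200 + \left(- \frac{79}{2} + \frac{87}{2} \cdot 9\right)\right) = \left(\left(-39\right) \left(-24\right) + 42521\right) \left(27200 + \left(- \frac{79}{2} + \frac{783}{2}\right)\right) = \left(936 + 42521\right) \left(27200 + 352\right) = 43457 \cdot 27552 = 1197327264$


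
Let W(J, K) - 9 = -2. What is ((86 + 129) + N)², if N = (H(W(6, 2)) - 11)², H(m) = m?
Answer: 53361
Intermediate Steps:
W(J, K) = 7 (W(J, K) = 9 - 2 = 7)
N = 16 (N = (7 - 11)² = (-4)² = 16)
((86 + 129) + N)² = ((86 + 129) + 16)² = (215 + 16)² = 231² = 53361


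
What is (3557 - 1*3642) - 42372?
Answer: -42457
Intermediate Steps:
(3557 - 1*3642) - 42372 = (3557 - 3642) - 42372 = -85 - 42372 = -42457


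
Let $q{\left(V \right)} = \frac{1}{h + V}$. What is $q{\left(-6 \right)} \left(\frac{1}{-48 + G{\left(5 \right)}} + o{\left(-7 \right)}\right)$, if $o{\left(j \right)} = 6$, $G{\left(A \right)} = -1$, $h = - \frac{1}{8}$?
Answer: $- \frac{2344}{2401} \approx -0.97626$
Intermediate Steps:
$h = - \frac{1}{8}$ ($h = \left(-1\right) \frac{1}{8} = - \frac{1}{8} \approx -0.125$)
$q{\left(V \right)} = \frac{1}{- \frac{1}{8} + V}$
$q{\left(-6 \right)} \left(\frac{1}{-48 + G{\left(5 \right)}} + o{\left(-7 \right)}\right) = \frac{8}{-1 + 8 \left(-6\right)} \left(\frac{1}{-48 - 1} + 6\right) = \frac{8}{-1 - 48} \left(\frac{1}{-49} + 6\right) = \frac{8}{-49} \left(- \frac{1}{49} + 6\right) = 8 \left(- \frac{1}{49}\right) \frac{293}{49} = \left(- \frac{8}{49}\right) \frac{293}{49} = - \frac{2344}{2401}$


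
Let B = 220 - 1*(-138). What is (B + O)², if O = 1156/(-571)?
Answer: 41315440644/326041 ≈ 1.2672e+5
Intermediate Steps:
B = 358 (B = 220 + 138 = 358)
O = -1156/571 (O = 1156*(-1/571) = -1156/571 ≈ -2.0245)
(B + O)² = (358 - 1156/571)² = (203262/571)² = 41315440644/326041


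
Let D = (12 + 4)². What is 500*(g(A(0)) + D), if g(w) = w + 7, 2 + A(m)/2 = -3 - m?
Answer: 126500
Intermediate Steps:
A(m) = -10 - 2*m (A(m) = -4 + 2*(-3 - m) = -4 + (-6 - 2*m) = -10 - 2*m)
g(w) = 7 + w
D = 256 (D = 16² = 256)
500*(g(A(0)) + D) = 500*((7 + (-10 - 2*0)) + 256) = 500*((7 + (-10 + 0)) + 256) = 500*((7 - 10) + 256) = 500*(-3 + 256) = 500*253 = 126500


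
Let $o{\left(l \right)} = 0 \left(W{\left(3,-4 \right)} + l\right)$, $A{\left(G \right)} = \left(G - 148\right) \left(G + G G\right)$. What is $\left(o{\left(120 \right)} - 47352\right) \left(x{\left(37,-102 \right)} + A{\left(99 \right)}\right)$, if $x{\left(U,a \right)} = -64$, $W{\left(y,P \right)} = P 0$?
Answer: $22973485728$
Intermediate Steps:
$W{\left(y,P \right)} = 0$
$A{\left(G \right)} = \left(-148 + G\right) \left(G + G^{2}\right)$
$o{\left(l \right)} = 0$ ($o{\left(l \right)} = 0 \left(0 + l\right) = 0 l = 0$)
$\left(o{\left(120 \right)} - 47352\right) \left(x{\left(37,-102 \right)} + A{\left(99 \right)}\right) = \left(0 - 47352\right) \left(-64 + 99 \left(-148 + 99^{2} - 14553\right)\right) = - 47352 \left(-64 + 99 \left(-148 + 9801 - 14553\right)\right) = - 47352 \left(-64 + 99 \left(-4900\right)\right) = - 47352 \left(-64 - 485100\right) = \left(-47352\right) \left(-485164\right) = 22973485728$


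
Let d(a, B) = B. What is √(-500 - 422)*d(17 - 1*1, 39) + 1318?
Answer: 1318 + 39*I*√922 ≈ 1318.0 + 1184.2*I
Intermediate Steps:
√(-500 - 422)*d(17 - 1*1, 39) + 1318 = √(-500 - 422)*39 + 1318 = √(-922)*39 + 1318 = (I*√922)*39 + 1318 = 39*I*√922 + 1318 = 1318 + 39*I*√922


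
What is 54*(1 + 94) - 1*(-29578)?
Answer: 34708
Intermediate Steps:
54*(1 + 94) - 1*(-29578) = 54*95 + 29578 = 5130 + 29578 = 34708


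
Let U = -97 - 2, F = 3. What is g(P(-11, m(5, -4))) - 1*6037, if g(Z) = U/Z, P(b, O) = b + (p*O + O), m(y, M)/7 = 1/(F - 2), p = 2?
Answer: -60469/10 ≈ -6046.9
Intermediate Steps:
U = -99
m(y, M) = 7 (m(y, M) = 7/(3 - 2) = 7/1 = 7*1 = 7)
P(b, O) = b + 3*O (P(b, O) = b + (2*O + O) = b + 3*O)
g(Z) = -99/Z
g(P(-11, m(5, -4))) - 1*6037 = -99/(-11 + 3*7) - 1*6037 = -99/(-11 + 21) - 6037 = -99/10 - 6037 = -60469/10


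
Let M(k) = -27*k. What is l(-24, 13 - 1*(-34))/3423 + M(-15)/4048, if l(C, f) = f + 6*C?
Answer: 993659/13856304 ≈ 0.071712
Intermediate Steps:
l(-24, 13 - 1*(-34))/3423 + M(-15)/4048 = ((13 - 1*(-34)) + 6*(-24))/3423 - 27*(-15)/4048 = ((13 + 34) - 144)*(1/3423) + 405*(1/4048) = (47 - 144)*(1/3423) + 405/4048 = -97*1/3423 + 405/4048 = -97/3423 + 405/4048 = 993659/13856304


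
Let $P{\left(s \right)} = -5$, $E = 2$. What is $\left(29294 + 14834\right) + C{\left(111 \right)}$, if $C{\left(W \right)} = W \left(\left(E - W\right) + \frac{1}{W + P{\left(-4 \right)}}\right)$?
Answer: $\frac{3395185}{106} \approx 32030.0$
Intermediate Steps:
$C{\left(W \right)} = W \left(2 + \frac{1}{-5 + W} - W\right)$ ($C{\left(W \right)} = W \left(\left(2 - W\right) + \frac{1}{W - 5}\right) = W \left(\left(2 - W\right) + \frac{1}{-5 + W}\right) = W \left(2 + \frac{1}{-5 + W} - W\right)$)
$\left(29294 + 14834\right) + C{\left(111 \right)} = \left(29294 + 14834\right) + \frac{111 \left(-9 - 111^{2} + 7 \cdot 111\right)}{-5 + 111} = 44128 + \frac{111 \left(-9 - 12321 + 777\right)}{106} = 44128 + 111 \cdot \frac{1}{106} \left(-9 - 12321 + 777\right) = 44128 + 111 \cdot \frac{1}{106} \left(-11553\right) = 44128 - \frac{1282383}{106} = \frac{3395185}{106}$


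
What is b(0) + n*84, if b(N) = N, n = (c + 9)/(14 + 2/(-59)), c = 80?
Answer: 110271/206 ≈ 535.30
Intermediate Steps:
n = 5251/824 (n = (80 + 9)/(14 + 2/(-59)) = 89/(14 + 2*(-1/59)) = 89/(14 - 2/59) = 89/(824/59) = 89*(59/824) = 5251/824 ≈ 6.3726)
b(0) + n*84 = 0 + (5251/824)*84 = 0 + 110271/206 = 110271/206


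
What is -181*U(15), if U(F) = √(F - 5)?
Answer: -181*√10 ≈ -572.37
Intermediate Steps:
U(F) = √(-5 + F)
-181*U(15) = -181*√(-5 + 15) = -181*√10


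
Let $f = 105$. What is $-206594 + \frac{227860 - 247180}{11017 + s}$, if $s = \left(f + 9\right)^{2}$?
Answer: $- \frac{4960961042}{24013} \approx -2.0659 \cdot 10^{5}$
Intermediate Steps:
$s = 12996$ ($s = \left(105 + 9\right)^{2} = 114^{2} = 12996$)
$-206594 + \frac{227860 - 247180}{11017 + s} = -206594 + \frac{227860 - 247180}{11017 + 12996} = -206594 - \frac{19320}{24013} = - \frac{4960961042}{24013}$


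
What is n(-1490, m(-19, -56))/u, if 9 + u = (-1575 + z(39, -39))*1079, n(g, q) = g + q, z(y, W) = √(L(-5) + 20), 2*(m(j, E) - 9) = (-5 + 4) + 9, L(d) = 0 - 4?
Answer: 1477/1695118 ≈ 0.00087133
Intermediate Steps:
L(d) = -4
m(j, E) = 13 (m(j, E) = 9 + ((-5 + 4) + 9)/2 = 9 + (-1 + 9)/2 = 9 + (½)*8 = 9 + 4 = 13)
z(y, W) = 4 (z(y, W) = √(-4 + 20) = √16 = 4)
u = -1695118 (u = -9 + (-1575 + 4)*1079 = -9 - 1571*1079 = -9 - 1695109 = -1695118)
n(-1490, m(-19, -56))/u = (-1490 + 13)/(-1695118) = -1477*(-1/1695118) = 1477/1695118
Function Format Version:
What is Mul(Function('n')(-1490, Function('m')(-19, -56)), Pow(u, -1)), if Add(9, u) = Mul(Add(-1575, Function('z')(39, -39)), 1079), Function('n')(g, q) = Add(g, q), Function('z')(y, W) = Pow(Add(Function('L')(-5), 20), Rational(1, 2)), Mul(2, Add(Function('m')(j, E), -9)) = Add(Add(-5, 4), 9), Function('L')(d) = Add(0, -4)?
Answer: Rational(1477, 1695118) ≈ 0.00087133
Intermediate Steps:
Function('L')(d) = -4
Function('m')(j, E) = 13 (Function('m')(j, E) = Add(9, Mul(Rational(1, 2), Add(Add(-5, 4), 9))) = Add(9, Mul(Rational(1, 2), Add(-1, 9))) = Add(9, Mul(Rational(1, 2), 8)) = Add(9, 4) = 13)
Function('z')(y, W) = 4 (Function('z')(y, W) = Pow(Add(-4, 20), Rational(1, 2)) = Pow(16, Rational(1, 2)) = 4)
u = -1695118 (u = Add(-9, Mul(Add(-1575, 4), 1079)) = Add(-9, Mul(-1571, 1079)) = Add(-9, -1695109) = -1695118)
Mul(Function('n')(-1490, Function('m')(-19, -56)), Pow(u, -1)) = Mul(Add(-1490, 13), Pow(-1695118, -1)) = Mul(-1477, Rational(-1, 1695118)) = Rational(1477, 1695118)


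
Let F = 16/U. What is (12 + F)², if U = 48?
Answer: 1369/9 ≈ 152.11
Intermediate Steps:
F = ⅓ (F = 16/48 = 16*(1/48) = ⅓ ≈ 0.33333)
(12 + F)² = (12 + ⅓)² = (37/3)² = 1369/9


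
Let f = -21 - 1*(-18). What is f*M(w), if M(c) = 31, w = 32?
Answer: -93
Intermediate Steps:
f = -3 (f = -21 + 18 = -3)
f*M(w) = -3*31 = -93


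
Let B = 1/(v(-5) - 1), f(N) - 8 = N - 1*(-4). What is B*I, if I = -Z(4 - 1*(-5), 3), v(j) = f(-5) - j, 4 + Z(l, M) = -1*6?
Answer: 10/11 ≈ 0.90909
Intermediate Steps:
f(N) = 12 + N (f(N) = 8 + (N - 1*(-4)) = 8 + (N + 4) = 8 + (4 + N) = 12 + N)
Z(l, M) = -10 (Z(l, M) = -4 - 1*6 = -4 - 6 = -10)
v(j) = 7 - j (v(j) = (12 - 5) - j = 7 - j)
B = 1/11 (B = 1/((7 - 1*(-5)) - 1) = 1/((7 + 5) - 1) = 1/(12 - 1) = 1/11 ≈ 0.090909)
I = 10 (I = -1*(-10) = 10)
B*I = (1/11)*10 = 10/11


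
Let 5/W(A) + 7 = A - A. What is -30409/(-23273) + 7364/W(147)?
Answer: -1199524559/116365 ≈ -10308.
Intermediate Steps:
W(A) = -5/7 (W(A) = 5/(-7 + (A - A)) = 5/(-7 + 0) = 5/(-7) = 5*(-⅐) = -5/7)
-30409/(-23273) + 7364/W(147) = -30409/(-23273) + 7364/(-5/7) = -30409*(-1/23273) + 7364*(-7/5) = 30409/23273 - 51548/5 = -1199524559/116365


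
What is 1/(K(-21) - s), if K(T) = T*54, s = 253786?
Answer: -1/254920 ≈ -3.9228e-6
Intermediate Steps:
K(T) = 54*T
1/(K(-21) - s) = 1/(54*(-21) - 1*253786) = 1/(-1134 - 253786) = 1/(-254920) = -1/254920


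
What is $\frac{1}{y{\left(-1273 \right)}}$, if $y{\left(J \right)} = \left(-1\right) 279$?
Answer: $- \frac{1}{279} \approx -0.0035842$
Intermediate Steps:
$y{\left(J \right)} = -279$
$\frac{1}{y{\left(-1273 \right)}} = \frac{1}{-279} = - \frac{1}{279}$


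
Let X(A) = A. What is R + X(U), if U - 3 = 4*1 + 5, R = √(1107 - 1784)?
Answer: 12 + I*√677 ≈ 12.0 + 26.019*I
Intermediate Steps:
R = I*√677 (R = √(-677) = I*√677 ≈ 26.019*I)
U = 12 (U = 3 + (4*1 + 5) = 3 + (4 + 5) = 3 + 9 = 12)
R + X(U) = I*√677 + 12 = 12 + I*√677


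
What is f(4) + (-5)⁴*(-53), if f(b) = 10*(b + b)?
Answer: -33045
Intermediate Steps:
f(b) = 20*b (f(b) = 10*(2*b) = 20*b)
f(4) + (-5)⁴*(-53) = 20*4 + (-5)⁴*(-53) = 80 + 625*(-53) = 80 - 33125 = -33045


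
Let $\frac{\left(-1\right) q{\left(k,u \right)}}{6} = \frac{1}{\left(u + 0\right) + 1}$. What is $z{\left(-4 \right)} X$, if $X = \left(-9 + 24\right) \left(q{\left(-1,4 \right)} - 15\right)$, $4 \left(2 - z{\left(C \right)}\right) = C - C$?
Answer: $-486$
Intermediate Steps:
$q{\left(k,u \right)} = - \frac{6}{1 + u}$ ($q{\left(k,u \right)} = - \frac{6}{\left(u + 0\right) + 1} = - \frac{6}{u + 1} = - \frac{6}{1 + u}$)
$z{\left(C \right)} = 2$ ($z{\left(C \right)} = 2 - \frac{C - C}{4} = 2 - 0 = 2 + 0 = 2$)
$X = -243$ ($X = \left(-9 + 24\right) \left(- \frac{6}{1 + 4} - 15\right) = 15 \left(- \frac{6}{5} - 15\right) = 15 \left(- \frac{81}{5}\right) = -243$)
$z{\left(-4 \right)} X = 2 \left(-243\right) = -486$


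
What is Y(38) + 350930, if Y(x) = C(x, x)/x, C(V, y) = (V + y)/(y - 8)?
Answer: 5263951/15 ≈ 3.5093e+5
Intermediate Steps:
C(V, y) = (V + y)/(-8 + y)
Y(x) = 2/(-8 + x) (Y(x) = ((x + x)/(-8 + x))/x = ((2*x)/(-8 + x))/x = (2*x/(-8 + x))/x = 2/(-8 + x))
Y(38) + 350930 = 2/(-8 + 38) + 350930 = 2/30 + 350930 = 2*(1/30) + 350930 = 1/15 + 350930 = 5263951/15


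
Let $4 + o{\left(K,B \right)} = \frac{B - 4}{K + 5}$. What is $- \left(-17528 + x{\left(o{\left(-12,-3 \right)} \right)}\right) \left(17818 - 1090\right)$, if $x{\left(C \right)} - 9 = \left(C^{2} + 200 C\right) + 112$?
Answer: $301070544$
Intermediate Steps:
$o{\left(K,B \right)} = -4 + \frac{-4 + B}{5 + K}$ ($o{\left(K,B \right)} = -4 + \frac{B - 4}{K + 5} = -4 + \frac{-4 + B}{5 + K}$)
$x{\left(C \right)} = 121 + C^{2} + 200 C$ ($x{\left(C \right)} = 9 + \left(\left(C^{2} + 200 C\right) + 112\right) = 9 + \left(112 + C^{2} + 200 C\right) = 121 + C^{2} + 200 C$)
$- \left(-17528 + x{\left(o{\left(-12,-3 \right)} \right)}\right) \left(17818 - 1090\right) = - \left(-17528 + \left(121 + \left(\frac{-24 - 3 - -48}{5 - 12}\right)^{2} + 200 \frac{-24 - 3 - -48}{5 - 12}\right)\right) \left(17818 - 1090\right) = - \left(-17528 + \left(121 + \left(\frac{-24 - 3 + 48}{-7}\right)^{2} + 200 \frac{-24 - 3 + 48}{-7}\right)\right) 16728 = - \left(-17528 + \left(121 + \left(\left(- \frac{1}{7}\right) 21\right)^{2} + 200 \left(\left(- \frac{1}{7}\right) 21\right)\right)\right) 16728 = - \left(-17528 + \left(121 + \left(-3\right)^{2} + 200 \left(-3\right)\right)\right) 16728 = - \left(-17528 + \left(121 + 9 - 600\right)\right) 16728 = - \left(-17528 - 470\right) 16728 = - \left(-17998\right) 16728 = \left(-1\right) \left(-301070544\right) = 301070544$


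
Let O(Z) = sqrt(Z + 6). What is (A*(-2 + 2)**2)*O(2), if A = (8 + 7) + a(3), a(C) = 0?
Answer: 0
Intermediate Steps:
A = 15 (A = (8 + 7) + 0 = 15 + 0 = 15)
O(Z) = sqrt(6 + Z)
(A*(-2 + 2)**2)*O(2) = (15*(-2 + 2)**2)*sqrt(6 + 2) = (15*0**2)*sqrt(8) = (15*0)*(2*sqrt(2)) = 0*(2*sqrt(2)) = 0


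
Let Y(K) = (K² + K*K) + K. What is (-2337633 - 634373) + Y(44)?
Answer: -2968090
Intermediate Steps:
Y(K) = K + 2*K² (Y(K) = (K² + K²) + K = 2*K² + K = K + 2*K²)
(-2337633 - 634373) + Y(44) = (-2337633 - 634373) + 44*(1 + 2*44) = -2972006 + 44*(1 + 88) = -2972006 + 44*89 = -2972006 + 3916 = -2968090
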